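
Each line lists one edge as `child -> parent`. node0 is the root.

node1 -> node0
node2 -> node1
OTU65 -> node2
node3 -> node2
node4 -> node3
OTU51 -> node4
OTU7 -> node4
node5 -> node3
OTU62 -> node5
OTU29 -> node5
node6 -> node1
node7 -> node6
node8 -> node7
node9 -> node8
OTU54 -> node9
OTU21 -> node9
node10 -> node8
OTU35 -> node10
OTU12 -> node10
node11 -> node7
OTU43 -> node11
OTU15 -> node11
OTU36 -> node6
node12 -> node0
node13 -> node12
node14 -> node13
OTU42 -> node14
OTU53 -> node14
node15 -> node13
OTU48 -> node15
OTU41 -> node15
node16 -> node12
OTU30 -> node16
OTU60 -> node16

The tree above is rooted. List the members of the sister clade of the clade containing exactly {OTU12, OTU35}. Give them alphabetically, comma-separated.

The clade containing exactly {OTU12, OTU35} attaches to the tree at the node subtending ((OTU54,OTU21),(OTU35,OTU12)).
The other lineage descending from that same node — the sister group — is (OTU54,OTU21); its 2 tips in alphabetical order are the answer.

OTU21, OTU54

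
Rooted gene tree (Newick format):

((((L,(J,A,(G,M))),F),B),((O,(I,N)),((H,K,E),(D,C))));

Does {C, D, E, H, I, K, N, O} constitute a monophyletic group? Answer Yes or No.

Yes

The most recent common ancestor of these taxa subtends ((O,(I,N)),((H,K,E),(D,C))).
That clade has exactly 8 tips — every listed taxon and nothing else — so the group is monophyletic.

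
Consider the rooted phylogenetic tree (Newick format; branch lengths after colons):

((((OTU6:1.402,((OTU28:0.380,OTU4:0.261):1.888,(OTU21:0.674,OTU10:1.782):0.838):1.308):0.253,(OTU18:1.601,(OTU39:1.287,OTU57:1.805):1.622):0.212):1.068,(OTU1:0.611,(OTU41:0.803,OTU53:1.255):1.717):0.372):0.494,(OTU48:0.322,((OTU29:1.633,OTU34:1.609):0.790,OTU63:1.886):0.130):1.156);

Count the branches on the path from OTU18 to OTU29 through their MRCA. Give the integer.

The MRCA of OTU18 and OTU29 is the root of the tree.
From OTU18 up to that node: 4 branches. From OTU29 up to the same node: 4 branches. Total: 4 + 4 = 8.

8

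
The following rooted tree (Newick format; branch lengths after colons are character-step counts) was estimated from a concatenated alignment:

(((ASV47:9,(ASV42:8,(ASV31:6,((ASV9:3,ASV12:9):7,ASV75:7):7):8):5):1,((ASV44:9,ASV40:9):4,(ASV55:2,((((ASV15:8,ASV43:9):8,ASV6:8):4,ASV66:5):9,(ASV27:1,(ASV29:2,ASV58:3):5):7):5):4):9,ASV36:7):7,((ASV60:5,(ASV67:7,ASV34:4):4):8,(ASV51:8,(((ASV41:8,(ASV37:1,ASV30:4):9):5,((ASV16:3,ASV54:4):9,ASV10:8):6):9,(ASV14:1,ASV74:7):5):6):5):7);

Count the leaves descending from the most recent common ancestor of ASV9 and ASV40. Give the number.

17

The MRCA of ASV9 and ASV40 is the node subtending ((ASV47,(ASV42,(ASV31,((ASV9,ASV12),ASV75)))),((ASV44,ASV40),(ASV55,((((ASV15,ASV43),ASV6),ASV66),(ASV27,(ASV29,ASV58))))),ASV36).
That clade contains 17 terminal taxa: ASV12, ASV15, ASV27, ASV29, ASV31, ASV36, ASV40, ASV42, ASV43, ASV44, ASV47, ASV55, ASV58, ASV6, ASV66, ASV75, ASV9.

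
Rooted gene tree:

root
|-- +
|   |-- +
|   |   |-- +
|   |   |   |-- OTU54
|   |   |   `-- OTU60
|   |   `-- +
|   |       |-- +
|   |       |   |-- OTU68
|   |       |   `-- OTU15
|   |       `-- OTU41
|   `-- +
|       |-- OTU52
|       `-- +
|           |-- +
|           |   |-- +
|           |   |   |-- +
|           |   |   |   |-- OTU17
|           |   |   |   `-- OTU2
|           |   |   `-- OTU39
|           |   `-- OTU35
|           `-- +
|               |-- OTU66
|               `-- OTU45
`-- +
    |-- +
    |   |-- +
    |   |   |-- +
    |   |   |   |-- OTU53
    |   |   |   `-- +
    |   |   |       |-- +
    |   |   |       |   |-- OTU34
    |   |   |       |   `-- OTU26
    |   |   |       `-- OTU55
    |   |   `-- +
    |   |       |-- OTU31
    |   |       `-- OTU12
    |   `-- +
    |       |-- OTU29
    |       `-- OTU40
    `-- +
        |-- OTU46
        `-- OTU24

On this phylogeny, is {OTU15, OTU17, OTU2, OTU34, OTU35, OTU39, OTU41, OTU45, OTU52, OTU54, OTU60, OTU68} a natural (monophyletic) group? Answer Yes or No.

No

The MRCA of the listed taxa is the root, so the smallest clade containing them is the whole tree.
That clade also contains OTU12, OTU24, OTU26, OTU29, OTU31, OTU40, OTU46, OTU53, OTU55, OTU66, which are not in the proposed group, so the group is not monophyletic.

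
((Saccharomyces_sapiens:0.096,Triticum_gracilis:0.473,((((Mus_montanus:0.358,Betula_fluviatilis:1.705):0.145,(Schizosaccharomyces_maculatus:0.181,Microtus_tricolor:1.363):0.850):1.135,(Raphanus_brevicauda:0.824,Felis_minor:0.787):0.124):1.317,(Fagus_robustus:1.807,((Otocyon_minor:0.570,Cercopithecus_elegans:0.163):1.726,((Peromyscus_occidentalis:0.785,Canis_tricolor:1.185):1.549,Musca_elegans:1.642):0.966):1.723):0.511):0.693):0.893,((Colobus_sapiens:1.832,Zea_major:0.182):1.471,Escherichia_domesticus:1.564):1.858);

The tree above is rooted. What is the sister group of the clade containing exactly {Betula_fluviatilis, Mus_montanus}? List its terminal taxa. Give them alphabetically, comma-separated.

The clade containing exactly {Betula_fluviatilis, Mus_montanus} attaches to the tree at the node subtending ((Mus_montanus,Betula_fluviatilis),(Schizosaccharomyces_maculatus,Microtus_tricolor)).
The other lineage descending from that same node — the sister group — is (Schizosaccharomyces_maculatus,Microtus_tricolor); its 2 tips in alphabetical order are the answer.

Microtus_tricolor, Schizosaccharomyces_maculatus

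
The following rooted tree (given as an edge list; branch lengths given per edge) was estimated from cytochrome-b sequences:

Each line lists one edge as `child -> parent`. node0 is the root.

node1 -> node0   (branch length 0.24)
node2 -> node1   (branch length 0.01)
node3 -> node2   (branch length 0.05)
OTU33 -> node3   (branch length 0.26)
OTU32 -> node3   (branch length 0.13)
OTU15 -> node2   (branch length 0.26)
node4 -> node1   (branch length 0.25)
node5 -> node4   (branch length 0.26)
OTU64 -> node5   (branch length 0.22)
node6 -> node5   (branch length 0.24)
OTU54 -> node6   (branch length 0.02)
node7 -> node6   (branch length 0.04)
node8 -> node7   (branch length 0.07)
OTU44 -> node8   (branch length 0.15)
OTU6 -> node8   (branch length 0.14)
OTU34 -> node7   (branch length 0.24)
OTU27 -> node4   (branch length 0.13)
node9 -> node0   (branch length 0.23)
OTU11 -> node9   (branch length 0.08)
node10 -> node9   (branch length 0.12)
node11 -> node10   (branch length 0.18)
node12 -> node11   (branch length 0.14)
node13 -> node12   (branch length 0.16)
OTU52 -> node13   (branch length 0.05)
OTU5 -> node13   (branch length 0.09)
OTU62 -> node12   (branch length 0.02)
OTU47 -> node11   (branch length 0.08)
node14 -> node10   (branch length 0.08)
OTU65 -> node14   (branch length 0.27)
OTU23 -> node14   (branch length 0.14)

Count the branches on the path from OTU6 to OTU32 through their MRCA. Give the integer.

The MRCA of OTU6 and OTU32 is the node subtending (((OTU33,OTU32),OTU15),((OTU64,(OTU54,((OTU44,OTU6),OTU34))),OTU27)).
From OTU6 up to that node: 6 branches. From OTU32 up to the same node: 3 branches. Total: 6 + 3 = 9.

9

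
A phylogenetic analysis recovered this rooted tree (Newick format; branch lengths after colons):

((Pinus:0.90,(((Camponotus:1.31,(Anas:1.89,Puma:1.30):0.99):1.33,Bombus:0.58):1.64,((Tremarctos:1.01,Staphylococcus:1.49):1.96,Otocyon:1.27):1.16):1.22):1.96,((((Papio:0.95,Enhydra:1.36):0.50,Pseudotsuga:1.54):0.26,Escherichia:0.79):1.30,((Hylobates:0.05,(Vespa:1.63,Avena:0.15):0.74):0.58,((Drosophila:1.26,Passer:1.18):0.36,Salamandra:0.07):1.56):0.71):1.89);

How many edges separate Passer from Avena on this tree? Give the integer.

6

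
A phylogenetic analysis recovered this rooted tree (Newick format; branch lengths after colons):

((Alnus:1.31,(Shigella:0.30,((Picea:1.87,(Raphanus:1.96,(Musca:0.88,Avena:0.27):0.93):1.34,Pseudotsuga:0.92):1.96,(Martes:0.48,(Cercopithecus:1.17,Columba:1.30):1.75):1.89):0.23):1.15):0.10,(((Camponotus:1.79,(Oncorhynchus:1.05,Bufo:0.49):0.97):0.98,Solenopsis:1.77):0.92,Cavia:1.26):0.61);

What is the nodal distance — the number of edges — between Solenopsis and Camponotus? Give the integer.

3

The MRCA of Solenopsis and Camponotus is the node subtending ((Camponotus,(Oncorhynchus,Bufo)),Solenopsis).
From Solenopsis up to that node: 1 branch. From Camponotus up to the same node: 2 branches. Total: 1 + 2 = 3.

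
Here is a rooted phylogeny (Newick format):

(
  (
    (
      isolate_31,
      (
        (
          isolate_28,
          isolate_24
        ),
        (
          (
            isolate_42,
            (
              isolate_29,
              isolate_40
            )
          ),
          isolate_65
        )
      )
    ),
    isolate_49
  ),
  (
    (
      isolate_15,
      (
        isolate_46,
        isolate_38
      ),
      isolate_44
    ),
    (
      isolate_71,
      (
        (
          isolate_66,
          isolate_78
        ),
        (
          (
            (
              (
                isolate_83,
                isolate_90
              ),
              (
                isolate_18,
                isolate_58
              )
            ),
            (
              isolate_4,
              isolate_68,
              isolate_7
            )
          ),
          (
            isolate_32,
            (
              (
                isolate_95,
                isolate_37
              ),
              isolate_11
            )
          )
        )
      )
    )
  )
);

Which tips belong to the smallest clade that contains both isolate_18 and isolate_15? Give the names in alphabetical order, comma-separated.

Tracing isolate_18: it sits inside (isolate_18,isolate_58).
Tracing isolate_15: it sits inside (isolate_15,(isolate_46,isolate_38),isolate_44).
The smallest clade enclosing both is ((isolate_15,(isolate_46,isolate_38),isolate_44),(isolate_71,((isolate_66,isolate_78),((((isolate_83,isolate_90),(isolate_18,isolate_58)),(isolate_4,isolate_68,isolate_7)),(isolate_32,((isolate_95,isolate_37),isolate_11)))))); the answer is its 18 terminal taxa in alphabetical order.

isolate_11, isolate_15, isolate_18, isolate_32, isolate_37, isolate_38, isolate_4, isolate_44, isolate_46, isolate_58, isolate_66, isolate_68, isolate_7, isolate_71, isolate_78, isolate_83, isolate_90, isolate_95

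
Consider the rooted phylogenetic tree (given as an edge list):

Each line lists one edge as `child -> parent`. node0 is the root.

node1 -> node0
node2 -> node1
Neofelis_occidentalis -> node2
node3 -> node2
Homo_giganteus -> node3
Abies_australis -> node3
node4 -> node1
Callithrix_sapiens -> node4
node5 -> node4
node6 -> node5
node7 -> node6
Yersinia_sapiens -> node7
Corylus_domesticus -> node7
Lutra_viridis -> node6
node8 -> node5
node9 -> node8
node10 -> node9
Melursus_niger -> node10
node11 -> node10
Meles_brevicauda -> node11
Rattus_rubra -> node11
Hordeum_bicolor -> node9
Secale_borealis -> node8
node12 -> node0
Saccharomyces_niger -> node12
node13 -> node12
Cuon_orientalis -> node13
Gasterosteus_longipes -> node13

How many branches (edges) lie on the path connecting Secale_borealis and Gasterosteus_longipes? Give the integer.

The MRCA of Secale_borealis and Gasterosteus_longipes is the root of the tree.
From Secale_borealis up to that node: 5 branches. From Gasterosteus_longipes up to the same node: 3 branches. Total: 5 + 3 = 8.

8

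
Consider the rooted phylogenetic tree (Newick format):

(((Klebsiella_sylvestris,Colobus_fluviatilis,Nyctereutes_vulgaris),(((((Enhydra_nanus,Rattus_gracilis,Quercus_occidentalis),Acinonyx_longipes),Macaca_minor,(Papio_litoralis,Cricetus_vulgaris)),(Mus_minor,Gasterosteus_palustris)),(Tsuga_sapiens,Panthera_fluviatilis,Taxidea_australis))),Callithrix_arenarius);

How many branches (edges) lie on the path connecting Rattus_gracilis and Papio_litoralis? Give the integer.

The MRCA of Rattus_gracilis and Papio_litoralis is the node subtending (((Enhydra_nanus,Rattus_gracilis,Quercus_occidentalis),Acinonyx_longipes),Macaca_minor,(Papio_litoralis,Cricetus_vulgaris)).
From Rattus_gracilis up to that node: 3 branches. From Papio_litoralis up to the same node: 2 branches. Total: 3 + 2 = 5.

5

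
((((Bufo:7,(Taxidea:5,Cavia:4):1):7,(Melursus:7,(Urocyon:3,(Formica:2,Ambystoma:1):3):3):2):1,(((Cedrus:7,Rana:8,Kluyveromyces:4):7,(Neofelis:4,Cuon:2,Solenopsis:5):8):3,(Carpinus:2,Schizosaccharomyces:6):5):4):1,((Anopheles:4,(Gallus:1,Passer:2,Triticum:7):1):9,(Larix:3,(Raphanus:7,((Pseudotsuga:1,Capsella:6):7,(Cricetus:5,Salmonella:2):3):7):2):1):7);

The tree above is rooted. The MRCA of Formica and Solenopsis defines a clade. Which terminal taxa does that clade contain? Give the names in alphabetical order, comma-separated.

Ambystoma, Bufo, Carpinus, Cavia, Cedrus, Cuon, Formica, Kluyveromyces, Melursus, Neofelis, Rana, Schizosaccharomyces, Solenopsis, Taxidea, Urocyon

Tracing Formica: it sits inside (Formica,Ambystoma).
Tracing Solenopsis: it sits inside (Neofelis,Cuon,Solenopsis).
The smallest clade enclosing both is (((Bufo,(Taxidea,Cavia)),(Melursus,(Urocyon,(Formica,Ambystoma)))),(((Cedrus,Rana,Kluyveromyces),(Neofelis,Cuon,Solenopsis)),(Carpinus,Schizosaccharomyces))); the answer is its 15 terminal taxa in alphabetical order.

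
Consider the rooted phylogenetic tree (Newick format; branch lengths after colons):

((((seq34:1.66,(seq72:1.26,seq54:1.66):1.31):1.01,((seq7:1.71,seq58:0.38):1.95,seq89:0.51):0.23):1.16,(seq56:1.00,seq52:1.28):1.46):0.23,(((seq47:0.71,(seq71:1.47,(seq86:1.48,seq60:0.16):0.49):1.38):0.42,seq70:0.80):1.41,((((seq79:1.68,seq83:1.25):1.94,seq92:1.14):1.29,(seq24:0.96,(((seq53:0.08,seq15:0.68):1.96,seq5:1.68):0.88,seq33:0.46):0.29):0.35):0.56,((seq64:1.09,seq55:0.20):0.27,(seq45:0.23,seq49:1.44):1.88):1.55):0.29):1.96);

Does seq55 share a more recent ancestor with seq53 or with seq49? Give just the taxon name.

seq49

The MRCA of seq55 and seq49 subtends ((seq64,seq55),(seq45,seq49)) (4 taxa).
The MRCA of seq55 and seq53 subtends ((((seq79,seq83),seq92),(seq24,(((seq53,seq15),seq5),seq33))),((seq64,seq55),(seq45,seq49))) (12 taxa).
The first is nested inside the second, so seq55 shares a more recent common ancestor with seq49.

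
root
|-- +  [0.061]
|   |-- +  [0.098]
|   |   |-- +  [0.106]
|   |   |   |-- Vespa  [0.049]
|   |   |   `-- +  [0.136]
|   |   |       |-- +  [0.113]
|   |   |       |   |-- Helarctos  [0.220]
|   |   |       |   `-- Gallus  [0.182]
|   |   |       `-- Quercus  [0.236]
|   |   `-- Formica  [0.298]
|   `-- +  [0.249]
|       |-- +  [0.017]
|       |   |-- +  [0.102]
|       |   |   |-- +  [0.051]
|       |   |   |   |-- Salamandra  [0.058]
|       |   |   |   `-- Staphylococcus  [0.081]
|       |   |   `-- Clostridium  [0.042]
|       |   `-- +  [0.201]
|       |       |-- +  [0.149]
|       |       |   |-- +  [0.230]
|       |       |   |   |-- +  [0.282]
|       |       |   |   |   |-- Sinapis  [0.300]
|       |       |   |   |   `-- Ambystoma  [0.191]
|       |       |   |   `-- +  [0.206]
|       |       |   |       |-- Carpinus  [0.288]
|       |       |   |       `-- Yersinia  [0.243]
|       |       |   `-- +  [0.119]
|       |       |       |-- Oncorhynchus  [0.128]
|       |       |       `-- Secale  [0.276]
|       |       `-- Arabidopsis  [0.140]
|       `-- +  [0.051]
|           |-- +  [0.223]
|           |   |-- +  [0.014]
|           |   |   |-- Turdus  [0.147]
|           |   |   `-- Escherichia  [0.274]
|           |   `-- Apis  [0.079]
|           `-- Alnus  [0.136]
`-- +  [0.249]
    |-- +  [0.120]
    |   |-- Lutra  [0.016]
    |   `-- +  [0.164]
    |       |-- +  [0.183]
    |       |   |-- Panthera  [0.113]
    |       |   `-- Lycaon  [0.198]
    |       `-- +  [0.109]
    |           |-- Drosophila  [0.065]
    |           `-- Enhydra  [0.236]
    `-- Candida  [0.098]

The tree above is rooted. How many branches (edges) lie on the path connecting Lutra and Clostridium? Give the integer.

8

The MRCA of Lutra and Clostridium is the root of the tree.
From Lutra up to that node: 3 branches. From Clostridium up to the same node: 5 branches. Total: 3 + 5 = 8.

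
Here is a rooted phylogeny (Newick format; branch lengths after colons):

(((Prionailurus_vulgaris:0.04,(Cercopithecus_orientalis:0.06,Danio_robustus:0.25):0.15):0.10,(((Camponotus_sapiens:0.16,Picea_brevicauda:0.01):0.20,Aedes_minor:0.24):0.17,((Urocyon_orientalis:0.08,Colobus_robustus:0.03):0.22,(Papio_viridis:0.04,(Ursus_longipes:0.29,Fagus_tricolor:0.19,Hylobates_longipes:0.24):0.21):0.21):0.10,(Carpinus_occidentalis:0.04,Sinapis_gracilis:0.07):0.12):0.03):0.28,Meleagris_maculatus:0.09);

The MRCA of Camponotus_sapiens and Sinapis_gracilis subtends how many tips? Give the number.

The MRCA of Camponotus_sapiens and Sinapis_gracilis is the node subtending (((Camponotus_sapiens,Picea_brevicauda),Aedes_minor),((Urocyon_orientalis,Colobus_robustus),(Papio_viridis,(Ursus_longipes,Fagus_tricolor,Hylobates_longipes))),(Carpinus_occidentalis,Sinapis_gracilis)).
That clade contains 11 terminal taxa: Aedes_minor, Camponotus_sapiens, Carpinus_occidentalis, Colobus_robustus, Fagus_tricolor, Hylobates_longipes, Papio_viridis, Picea_brevicauda, Sinapis_gracilis, Urocyon_orientalis, Ursus_longipes.

11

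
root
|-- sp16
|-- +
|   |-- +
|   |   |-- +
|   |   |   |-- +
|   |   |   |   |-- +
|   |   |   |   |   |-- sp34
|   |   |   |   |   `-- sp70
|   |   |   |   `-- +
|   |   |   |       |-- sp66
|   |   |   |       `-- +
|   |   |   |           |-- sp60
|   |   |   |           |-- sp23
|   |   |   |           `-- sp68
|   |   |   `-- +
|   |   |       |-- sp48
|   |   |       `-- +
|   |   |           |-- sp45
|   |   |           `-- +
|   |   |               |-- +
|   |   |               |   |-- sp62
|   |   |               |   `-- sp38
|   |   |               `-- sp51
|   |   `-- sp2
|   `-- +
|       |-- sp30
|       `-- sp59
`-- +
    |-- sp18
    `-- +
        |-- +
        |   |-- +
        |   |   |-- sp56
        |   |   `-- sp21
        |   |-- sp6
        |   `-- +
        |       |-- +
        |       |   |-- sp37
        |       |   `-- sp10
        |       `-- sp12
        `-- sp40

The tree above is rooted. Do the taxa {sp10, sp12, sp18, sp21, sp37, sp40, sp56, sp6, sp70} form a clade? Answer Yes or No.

The MRCA of the listed taxa is the root, so the smallest clade containing them is the whole tree.
That clade also contains sp16, sp2, sp23, sp30, sp34, sp38, sp45, sp48, sp51, sp59, sp60, sp62, sp66, sp68, which are not in the proposed group, so the group is not monophyletic.

No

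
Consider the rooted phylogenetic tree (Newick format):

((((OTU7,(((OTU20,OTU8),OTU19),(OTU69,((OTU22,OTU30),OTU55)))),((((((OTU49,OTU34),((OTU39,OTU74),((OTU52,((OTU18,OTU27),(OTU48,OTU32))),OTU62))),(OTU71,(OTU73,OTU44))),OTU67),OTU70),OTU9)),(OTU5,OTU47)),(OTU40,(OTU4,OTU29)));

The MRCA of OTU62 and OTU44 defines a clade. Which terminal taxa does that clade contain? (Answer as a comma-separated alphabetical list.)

OTU18, OTU27, OTU32, OTU34, OTU39, OTU44, OTU48, OTU49, OTU52, OTU62, OTU71, OTU73, OTU74

Tracing OTU62: it sits inside ((OTU52,((OTU18,OTU27),(OTU48,OTU32))),OTU62).
Tracing OTU44: it sits inside (OTU73,OTU44).
The smallest clade enclosing both is (((OTU49,OTU34),((OTU39,OTU74),((OTU52,((OTU18,OTU27),(OTU48,OTU32))),OTU62))),(OTU71,(OTU73,OTU44))); the answer is its 13 terminal taxa in alphabetical order.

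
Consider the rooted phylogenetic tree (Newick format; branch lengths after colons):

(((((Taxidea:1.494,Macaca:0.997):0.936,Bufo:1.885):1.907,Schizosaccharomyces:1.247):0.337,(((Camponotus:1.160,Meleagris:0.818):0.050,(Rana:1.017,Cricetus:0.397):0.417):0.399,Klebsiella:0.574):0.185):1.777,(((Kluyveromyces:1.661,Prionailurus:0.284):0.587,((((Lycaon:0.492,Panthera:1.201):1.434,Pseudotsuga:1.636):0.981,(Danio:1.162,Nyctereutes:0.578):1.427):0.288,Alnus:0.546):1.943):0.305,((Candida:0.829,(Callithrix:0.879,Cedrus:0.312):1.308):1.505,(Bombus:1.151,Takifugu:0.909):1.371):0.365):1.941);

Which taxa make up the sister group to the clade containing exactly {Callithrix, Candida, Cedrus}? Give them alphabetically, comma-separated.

Bombus, Takifugu

The clade containing exactly {Callithrix, Candida, Cedrus} attaches to the tree at the node subtending ((Candida,(Callithrix,Cedrus)),(Bombus,Takifugu)).
The other lineage descending from that same node — the sister group — is (Bombus,Takifugu); its 2 tips in alphabetical order are the answer.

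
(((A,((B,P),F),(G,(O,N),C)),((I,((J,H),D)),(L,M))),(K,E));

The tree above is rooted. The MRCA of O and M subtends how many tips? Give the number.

The MRCA of O and M is the node subtending ((A,((B,P),F),(G,(O,N),C)),((I,((J,H),D)),(L,M))).
That clade contains 14 terminal taxa: A, B, C, D, F, G, H, I, J, L, M, N, O, P.

14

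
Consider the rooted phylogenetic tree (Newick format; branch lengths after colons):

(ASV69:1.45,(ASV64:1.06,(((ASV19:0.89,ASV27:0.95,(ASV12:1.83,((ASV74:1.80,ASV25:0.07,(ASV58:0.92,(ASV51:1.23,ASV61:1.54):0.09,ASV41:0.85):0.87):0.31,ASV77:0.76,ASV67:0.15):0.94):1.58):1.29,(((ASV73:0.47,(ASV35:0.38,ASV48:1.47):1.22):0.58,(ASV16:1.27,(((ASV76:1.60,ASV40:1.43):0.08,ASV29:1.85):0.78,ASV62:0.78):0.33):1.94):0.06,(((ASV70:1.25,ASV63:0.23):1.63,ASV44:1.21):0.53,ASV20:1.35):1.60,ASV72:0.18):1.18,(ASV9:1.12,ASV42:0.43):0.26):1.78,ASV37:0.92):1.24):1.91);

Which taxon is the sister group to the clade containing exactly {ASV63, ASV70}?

The clade containing exactly {ASV63, ASV70} attaches to the tree at the node subtending ((ASV70,ASV63),ASV44).
The other lineage descending from that same node — the sister group — is the single tip ASV44.

ASV44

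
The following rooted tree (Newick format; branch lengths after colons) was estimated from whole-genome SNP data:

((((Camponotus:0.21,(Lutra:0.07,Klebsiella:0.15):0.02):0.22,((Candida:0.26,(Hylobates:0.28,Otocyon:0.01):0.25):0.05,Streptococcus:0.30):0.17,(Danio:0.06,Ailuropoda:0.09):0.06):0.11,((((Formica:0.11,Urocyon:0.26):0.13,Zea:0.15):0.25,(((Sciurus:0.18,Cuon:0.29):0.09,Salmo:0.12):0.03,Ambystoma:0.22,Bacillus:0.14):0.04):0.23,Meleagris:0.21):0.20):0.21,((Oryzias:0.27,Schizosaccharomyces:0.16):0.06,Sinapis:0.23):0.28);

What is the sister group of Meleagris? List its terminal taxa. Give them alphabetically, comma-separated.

Meleagris attaches to the tree at the node subtending ((((Formica,Urocyon),Zea),(((Sciurus,Cuon),Salmo),Ambystoma,Bacillus)),Meleagris).
The other lineage descending from that same node — the sister group — is (((Formica,Urocyon),Zea),(((Sciurus,Cuon),Salmo),Ambystoma,Bacillus)); its 8 tips in alphabetical order are the answer.

Ambystoma, Bacillus, Cuon, Formica, Salmo, Sciurus, Urocyon, Zea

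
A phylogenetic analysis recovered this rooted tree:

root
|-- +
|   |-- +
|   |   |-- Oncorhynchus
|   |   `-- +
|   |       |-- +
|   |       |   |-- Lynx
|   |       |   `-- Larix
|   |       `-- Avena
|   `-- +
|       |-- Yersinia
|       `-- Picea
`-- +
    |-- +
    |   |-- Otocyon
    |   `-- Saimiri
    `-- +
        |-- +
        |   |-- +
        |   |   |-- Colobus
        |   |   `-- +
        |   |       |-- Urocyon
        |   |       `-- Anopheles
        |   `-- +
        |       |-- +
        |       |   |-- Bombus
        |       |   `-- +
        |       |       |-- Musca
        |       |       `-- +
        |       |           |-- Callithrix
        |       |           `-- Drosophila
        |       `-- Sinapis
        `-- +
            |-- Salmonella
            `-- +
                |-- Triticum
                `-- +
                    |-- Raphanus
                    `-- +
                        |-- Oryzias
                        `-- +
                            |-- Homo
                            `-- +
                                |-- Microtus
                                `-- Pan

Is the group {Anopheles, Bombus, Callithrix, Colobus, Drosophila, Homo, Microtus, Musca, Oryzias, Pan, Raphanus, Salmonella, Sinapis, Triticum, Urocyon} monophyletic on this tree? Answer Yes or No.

The most recent common ancestor of these taxa subtends (((Colobus,(Urocyon,Anopheles)),((Bombus,(Musca,(Callithrix,Drosophila))),Sinapis)),(Salmonella,(Triticum,(Raphanus,(Oryzias,(Homo,(Microtus,Pan))))))).
That clade has exactly 15 tips — every listed taxon and nothing else — so the group is monophyletic.

Yes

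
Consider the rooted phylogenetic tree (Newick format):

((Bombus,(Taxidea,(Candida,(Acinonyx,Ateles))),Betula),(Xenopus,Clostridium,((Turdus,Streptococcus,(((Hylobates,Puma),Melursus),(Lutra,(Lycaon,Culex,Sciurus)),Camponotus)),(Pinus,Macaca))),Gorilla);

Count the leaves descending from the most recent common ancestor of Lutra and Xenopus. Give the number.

14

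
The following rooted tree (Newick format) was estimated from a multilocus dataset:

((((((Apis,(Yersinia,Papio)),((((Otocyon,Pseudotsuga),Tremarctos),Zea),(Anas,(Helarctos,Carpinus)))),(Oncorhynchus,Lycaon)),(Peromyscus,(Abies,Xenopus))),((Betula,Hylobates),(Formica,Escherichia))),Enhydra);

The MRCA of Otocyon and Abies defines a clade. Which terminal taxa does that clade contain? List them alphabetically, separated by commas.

Tracing Otocyon: it sits inside (Otocyon,Pseudotsuga).
Tracing Abies: it sits inside (Abies,Xenopus).
The smallest clade enclosing both is ((((Apis,(Yersinia,Papio)),((((Otocyon,Pseudotsuga),Tremarctos),Zea),(Anas,(Helarctos,Carpinus)))),(Oncorhynchus,Lycaon)),(Peromyscus,(Abies,Xenopus))); the answer is its 15 terminal taxa in alphabetical order.

Abies, Anas, Apis, Carpinus, Helarctos, Lycaon, Oncorhynchus, Otocyon, Papio, Peromyscus, Pseudotsuga, Tremarctos, Xenopus, Yersinia, Zea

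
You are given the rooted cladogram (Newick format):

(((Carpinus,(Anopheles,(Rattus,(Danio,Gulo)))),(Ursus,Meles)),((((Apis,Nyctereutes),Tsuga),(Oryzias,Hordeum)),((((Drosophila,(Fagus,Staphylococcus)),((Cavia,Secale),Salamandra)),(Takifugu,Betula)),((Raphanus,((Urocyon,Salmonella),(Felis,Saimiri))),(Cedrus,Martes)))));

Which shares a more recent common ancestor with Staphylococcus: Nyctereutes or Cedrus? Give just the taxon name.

The MRCA of Staphylococcus and Cedrus subtends ((((Drosophila,(Fagus,Staphylococcus)),((Cavia,Secale),Salamandra)),(Takifugu,Betula)),((Raphanus,((Urocyon,Salmonella),(Felis,Saimiri))),(Cedrus,Martes))) (15 taxa).
The MRCA of Staphylococcus and Nyctereutes subtends ((((Apis,Nyctereutes),Tsuga),(Oryzias,Hordeum)),((((Drosophila,(Fagus,Staphylococcus)),((Cavia,Secale),Salamandra)),(Takifugu,Betula)),((Raphanus,((Urocyon,Salmonella),(Felis,Saimiri))),(Cedrus,Martes)))) (20 taxa).
The first is nested inside the second, so Staphylococcus shares a more recent common ancestor with Cedrus.

Cedrus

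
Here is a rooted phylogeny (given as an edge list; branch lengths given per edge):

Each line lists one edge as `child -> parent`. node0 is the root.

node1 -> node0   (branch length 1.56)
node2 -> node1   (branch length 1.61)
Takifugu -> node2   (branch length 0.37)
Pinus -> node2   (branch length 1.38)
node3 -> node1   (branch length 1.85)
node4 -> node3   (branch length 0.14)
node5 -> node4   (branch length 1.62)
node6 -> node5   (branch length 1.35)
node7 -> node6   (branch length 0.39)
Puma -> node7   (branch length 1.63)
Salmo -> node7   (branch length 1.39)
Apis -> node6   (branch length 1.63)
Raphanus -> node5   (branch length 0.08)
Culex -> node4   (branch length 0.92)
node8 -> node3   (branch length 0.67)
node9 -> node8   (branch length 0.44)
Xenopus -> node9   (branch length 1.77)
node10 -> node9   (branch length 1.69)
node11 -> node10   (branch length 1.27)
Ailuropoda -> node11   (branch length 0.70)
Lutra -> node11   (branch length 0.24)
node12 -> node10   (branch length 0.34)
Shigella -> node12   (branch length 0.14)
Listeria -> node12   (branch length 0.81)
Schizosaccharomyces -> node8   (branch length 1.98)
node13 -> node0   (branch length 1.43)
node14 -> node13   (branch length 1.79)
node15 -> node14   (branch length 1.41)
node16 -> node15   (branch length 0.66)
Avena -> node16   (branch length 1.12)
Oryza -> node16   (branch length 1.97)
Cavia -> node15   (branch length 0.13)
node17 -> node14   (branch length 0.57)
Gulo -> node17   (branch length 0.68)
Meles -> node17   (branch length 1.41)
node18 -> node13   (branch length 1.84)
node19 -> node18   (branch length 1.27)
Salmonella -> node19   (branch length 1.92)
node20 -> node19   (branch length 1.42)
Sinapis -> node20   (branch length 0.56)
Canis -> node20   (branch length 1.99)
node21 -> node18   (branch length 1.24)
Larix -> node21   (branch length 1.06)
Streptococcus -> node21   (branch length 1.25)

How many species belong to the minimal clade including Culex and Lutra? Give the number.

11

The MRCA of Culex and Lutra is the node subtending (((((Puma,Salmo),Apis),Raphanus),Culex),((Xenopus,((Ailuropoda,Lutra),(Shigella,Listeria))),Schizosaccharomyces)).
That clade contains 11 terminal taxa: Ailuropoda, Apis, Culex, Listeria, Lutra, Puma, Raphanus, Salmo, Schizosaccharomyces, Shigella, Xenopus.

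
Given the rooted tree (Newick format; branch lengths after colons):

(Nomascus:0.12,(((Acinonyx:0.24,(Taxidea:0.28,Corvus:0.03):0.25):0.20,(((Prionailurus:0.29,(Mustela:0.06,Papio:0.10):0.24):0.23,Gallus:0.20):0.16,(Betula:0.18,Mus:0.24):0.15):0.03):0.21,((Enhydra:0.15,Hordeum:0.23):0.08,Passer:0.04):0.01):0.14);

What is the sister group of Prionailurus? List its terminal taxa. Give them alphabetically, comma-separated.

Mustela, Papio

Prionailurus attaches to the tree at the node subtending (Prionailurus,(Mustela,Papio)).
The other lineage descending from that same node — the sister group — is (Mustela,Papio); its 2 tips in alphabetical order are the answer.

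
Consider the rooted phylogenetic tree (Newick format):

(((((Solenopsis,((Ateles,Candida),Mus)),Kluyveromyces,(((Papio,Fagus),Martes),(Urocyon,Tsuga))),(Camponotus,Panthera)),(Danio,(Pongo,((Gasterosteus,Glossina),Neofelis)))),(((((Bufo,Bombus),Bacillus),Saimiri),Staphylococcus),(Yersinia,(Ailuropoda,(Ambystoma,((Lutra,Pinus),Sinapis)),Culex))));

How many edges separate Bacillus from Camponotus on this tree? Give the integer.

9

The MRCA of Bacillus and Camponotus is the root of the tree.
From Bacillus up to that node: 5 branches. From Camponotus up to the same node: 4 branches. Total: 5 + 4 = 9.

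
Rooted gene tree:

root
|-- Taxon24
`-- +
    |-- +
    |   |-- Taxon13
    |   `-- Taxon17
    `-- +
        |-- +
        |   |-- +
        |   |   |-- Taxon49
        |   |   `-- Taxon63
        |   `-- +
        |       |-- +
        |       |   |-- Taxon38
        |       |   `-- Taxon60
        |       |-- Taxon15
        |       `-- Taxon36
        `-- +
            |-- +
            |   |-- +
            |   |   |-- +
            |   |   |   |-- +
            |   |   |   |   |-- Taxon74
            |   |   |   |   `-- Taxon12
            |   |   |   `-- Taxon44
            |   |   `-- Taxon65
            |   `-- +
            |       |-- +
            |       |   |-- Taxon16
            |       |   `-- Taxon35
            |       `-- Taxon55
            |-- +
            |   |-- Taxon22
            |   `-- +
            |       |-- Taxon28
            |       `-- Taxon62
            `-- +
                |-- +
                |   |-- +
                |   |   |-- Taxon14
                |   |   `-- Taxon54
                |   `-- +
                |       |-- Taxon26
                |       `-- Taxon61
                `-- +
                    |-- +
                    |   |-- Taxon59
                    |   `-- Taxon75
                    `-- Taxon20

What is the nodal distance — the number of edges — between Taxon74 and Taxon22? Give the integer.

The MRCA of Taxon74 and Taxon22 is the node subtending (((((Taxon74,Taxon12),Taxon44),Taxon65),((Taxon16,Taxon35),Taxon55)),(Taxon22,(Taxon28,Taxon62)),(((Taxon14,Taxon54),(Taxon26,Taxon61)),((Taxon59,Taxon75),Taxon20))).
From Taxon74 up to that node: 5 branches. From Taxon22 up to the same node: 2 branches. Total: 5 + 2 = 7.

7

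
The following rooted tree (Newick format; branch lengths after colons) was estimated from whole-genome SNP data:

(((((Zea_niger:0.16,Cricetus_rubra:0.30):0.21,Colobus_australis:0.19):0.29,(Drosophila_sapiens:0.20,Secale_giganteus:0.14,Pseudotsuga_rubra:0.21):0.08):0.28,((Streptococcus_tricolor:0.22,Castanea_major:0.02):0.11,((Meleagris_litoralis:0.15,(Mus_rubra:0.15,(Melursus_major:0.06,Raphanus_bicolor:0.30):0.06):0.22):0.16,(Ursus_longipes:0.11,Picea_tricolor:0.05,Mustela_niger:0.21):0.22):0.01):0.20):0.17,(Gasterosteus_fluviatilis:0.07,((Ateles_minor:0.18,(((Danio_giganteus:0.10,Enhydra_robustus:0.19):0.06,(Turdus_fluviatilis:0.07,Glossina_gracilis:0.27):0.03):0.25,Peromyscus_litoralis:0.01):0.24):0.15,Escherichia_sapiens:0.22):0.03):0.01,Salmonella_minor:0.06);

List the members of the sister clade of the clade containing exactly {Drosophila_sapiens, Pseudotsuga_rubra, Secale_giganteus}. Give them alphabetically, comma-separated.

The clade containing exactly {Drosophila_sapiens, Pseudotsuga_rubra, Secale_giganteus} attaches to the tree at the node subtending (((Zea_niger,Cricetus_rubra),Colobus_australis),(Drosophila_sapiens,Secale_giganteus,Pseudotsuga_rubra)).
The other lineage descending from that same node — the sister group — is ((Zea_niger,Cricetus_rubra),Colobus_australis); its 3 tips in alphabetical order are the answer.

Colobus_australis, Cricetus_rubra, Zea_niger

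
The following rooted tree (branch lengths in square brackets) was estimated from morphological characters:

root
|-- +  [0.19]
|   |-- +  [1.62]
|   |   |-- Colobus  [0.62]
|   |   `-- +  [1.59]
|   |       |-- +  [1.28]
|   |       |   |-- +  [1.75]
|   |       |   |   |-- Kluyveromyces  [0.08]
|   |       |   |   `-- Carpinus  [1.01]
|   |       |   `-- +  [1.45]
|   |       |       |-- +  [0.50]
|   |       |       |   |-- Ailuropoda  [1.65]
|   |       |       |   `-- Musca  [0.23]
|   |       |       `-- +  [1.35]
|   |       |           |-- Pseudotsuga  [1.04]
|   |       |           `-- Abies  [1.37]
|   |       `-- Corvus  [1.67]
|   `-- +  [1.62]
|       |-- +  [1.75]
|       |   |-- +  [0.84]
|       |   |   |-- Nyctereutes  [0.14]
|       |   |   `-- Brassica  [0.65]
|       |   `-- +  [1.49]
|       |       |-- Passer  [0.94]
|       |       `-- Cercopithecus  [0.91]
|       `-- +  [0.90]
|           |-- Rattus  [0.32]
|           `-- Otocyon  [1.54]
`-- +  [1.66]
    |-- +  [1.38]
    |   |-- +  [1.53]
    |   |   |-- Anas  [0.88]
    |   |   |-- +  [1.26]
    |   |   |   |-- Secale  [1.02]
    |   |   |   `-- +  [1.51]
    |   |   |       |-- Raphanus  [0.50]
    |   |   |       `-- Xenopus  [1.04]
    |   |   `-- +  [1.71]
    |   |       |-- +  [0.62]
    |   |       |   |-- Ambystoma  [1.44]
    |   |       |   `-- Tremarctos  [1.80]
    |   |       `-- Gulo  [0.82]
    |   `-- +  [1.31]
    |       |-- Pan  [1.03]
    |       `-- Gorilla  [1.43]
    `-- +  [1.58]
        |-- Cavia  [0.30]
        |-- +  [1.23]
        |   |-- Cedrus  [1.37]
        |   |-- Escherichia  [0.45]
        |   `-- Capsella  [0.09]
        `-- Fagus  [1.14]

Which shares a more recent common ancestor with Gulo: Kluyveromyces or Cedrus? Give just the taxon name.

The MRCA of Gulo and Cedrus subtends (((Anas,(Secale,(Raphanus,Xenopus)),((Ambystoma,Tremarctos),Gulo)),(Pan,Gorilla)),(Cavia,(Cedrus,Escherichia,Capsella),Fagus)) (14 taxa).
The MRCA of Gulo and Kluyveromyces is the root, subtending the entire tree (28 taxa).
The first is nested inside the second, so Gulo shares a more recent common ancestor with Cedrus.

Cedrus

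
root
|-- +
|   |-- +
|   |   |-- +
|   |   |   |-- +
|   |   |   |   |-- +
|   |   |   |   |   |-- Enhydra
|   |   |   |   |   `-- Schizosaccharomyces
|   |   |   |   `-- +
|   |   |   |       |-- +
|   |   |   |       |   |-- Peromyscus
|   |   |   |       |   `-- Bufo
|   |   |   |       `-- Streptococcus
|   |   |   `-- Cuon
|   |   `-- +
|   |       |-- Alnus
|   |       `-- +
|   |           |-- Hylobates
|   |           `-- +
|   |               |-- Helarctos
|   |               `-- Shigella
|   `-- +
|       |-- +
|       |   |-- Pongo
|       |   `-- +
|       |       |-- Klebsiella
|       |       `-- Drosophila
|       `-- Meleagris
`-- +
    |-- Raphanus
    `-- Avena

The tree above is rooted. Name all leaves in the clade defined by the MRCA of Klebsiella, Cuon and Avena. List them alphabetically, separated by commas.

Tracing Klebsiella: it sits inside (Klebsiella,Drosophila).
Tracing Cuon: it sits inside (((Enhydra,Schizosaccharomyces),((Peromyscus,Bufo),Streptococcus)),Cuon).
Tracing Avena: it sits inside (Raphanus,Avena).
The smallest clade enclosing all 3 is the whole tree (their MRCA is the root), so the answer is all 16 tips in alphabetical order.

Alnus, Avena, Bufo, Cuon, Drosophila, Enhydra, Helarctos, Hylobates, Klebsiella, Meleagris, Peromyscus, Pongo, Raphanus, Schizosaccharomyces, Shigella, Streptococcus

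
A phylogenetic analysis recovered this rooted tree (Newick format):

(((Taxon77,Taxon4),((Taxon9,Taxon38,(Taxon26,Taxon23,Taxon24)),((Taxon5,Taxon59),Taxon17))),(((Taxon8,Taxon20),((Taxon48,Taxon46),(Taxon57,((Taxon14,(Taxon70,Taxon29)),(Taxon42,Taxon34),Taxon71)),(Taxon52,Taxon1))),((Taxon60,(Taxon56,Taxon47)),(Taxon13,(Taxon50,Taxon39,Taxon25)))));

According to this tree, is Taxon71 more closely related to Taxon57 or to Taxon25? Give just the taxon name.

Taxon57

The MRCA of Taxon71 and Taxon57 subtends (Taxon57,((Taxon14,(Taxon70,Taxon29)),(Taxon42,Taxon34),Taxon71)) (7 taxa).
The MRCA of Taxon71 and Taxon25 subtends (((Taxon8,Taxon20),((Taxon48,Taxon46),(Taxon57,((Taxon14,(Taxon70,Taxon29)),(Taxon42,Taxon34),Taxon71)),(Taxon52,Taxon1))),((Taxon60,(Taxon56,Taxon47)),(Taxon13,(Taxon50,Taxon39,Taxon25)))) (20 taxa).
The first is nested inside the second, so Taxon71 shares a more recent common ancestor with Taxon57.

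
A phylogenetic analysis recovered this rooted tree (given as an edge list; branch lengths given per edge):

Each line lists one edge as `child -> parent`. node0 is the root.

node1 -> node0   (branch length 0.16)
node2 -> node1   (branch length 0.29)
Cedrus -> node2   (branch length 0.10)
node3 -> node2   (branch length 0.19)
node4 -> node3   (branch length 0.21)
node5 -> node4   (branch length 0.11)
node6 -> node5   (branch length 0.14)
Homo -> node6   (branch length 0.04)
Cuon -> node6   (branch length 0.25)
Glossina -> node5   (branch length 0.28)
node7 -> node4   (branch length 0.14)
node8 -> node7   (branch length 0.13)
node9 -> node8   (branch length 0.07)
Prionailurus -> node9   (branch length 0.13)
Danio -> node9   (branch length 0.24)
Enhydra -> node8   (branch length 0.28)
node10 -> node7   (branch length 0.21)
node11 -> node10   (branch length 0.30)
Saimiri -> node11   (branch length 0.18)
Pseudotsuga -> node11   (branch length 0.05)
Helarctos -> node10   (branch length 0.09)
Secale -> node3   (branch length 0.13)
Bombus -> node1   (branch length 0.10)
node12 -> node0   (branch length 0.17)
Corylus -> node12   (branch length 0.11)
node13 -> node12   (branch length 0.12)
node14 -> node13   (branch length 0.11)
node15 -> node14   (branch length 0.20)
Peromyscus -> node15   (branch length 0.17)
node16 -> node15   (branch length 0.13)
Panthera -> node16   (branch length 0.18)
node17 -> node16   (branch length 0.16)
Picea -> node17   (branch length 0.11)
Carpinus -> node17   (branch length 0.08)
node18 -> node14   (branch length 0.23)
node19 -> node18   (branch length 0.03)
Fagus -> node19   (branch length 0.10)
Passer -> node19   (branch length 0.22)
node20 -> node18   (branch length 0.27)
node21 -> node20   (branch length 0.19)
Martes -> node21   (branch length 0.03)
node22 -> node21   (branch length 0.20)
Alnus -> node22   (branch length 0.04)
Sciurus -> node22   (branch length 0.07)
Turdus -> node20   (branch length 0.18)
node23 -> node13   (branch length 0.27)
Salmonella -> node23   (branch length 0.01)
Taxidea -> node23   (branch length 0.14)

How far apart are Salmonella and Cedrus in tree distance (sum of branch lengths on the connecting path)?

1.12

The path runs Salmonella → … → MRCA → … → Cedrus; the MRCA is the root of the tree.
Branch lengths along that path: 0.01 + 0.27 + 0.12 + 0.17 + 0.16 + 0.29 + 0.10 = 1.12.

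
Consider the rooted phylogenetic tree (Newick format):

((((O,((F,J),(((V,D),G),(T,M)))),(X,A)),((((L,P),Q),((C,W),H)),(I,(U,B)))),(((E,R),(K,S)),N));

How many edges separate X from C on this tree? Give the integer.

The MRCA of X and C is the node subtending (((O,((F,J),(((V,D),G),(T,M)))),(X,A)),((((L,P),Q),((C,W),H)),(I,(U,B)))).
From X up to that node: 3 branches. From C up to the same node: 5 branches. Total: 3 + 5 = 8.

8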